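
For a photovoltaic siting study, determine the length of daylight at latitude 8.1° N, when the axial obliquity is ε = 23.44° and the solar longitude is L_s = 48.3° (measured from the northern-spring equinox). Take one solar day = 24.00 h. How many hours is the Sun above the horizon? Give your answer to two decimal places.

12.34 h

Solar declination: sin δ = sin ε · sin L_s = sin 23.44° × sin 48.3° = 0.29700, so δ = +17.278°.
cos h₀ = −tan ϕ · tan δ = −tan(+8.1°) × tan(+17.278°) = -0.0443, so h₀ = 1.6151 rad = 92.54°.
Daylight = 2h₀/(2π) × 24.00 h = (1.6151/π) × 24.00 = 12.34 h.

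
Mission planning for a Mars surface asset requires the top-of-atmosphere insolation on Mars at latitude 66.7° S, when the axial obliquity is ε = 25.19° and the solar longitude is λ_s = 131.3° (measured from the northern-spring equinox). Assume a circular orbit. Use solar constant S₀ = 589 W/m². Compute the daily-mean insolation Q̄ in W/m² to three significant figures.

Q̄ ≈ 6.74 W/m²

Solar declination: sin δ = sin ε · sin λ_s = sin 25.19° × sin 131.3° = 0.31975, so δ = +18.648°.
cos H₀ = −tan(-66.7°) tan(+18.648°) = 0.7836, H₀ = 0.6704 rad.
Bracket: H₀ sin φ sin δ + cos φ cos δ sin H₀ = 0.6704×-0.91845×0.31975 + 0.39555×0.94750×0.62127 = -0.196879 + 0.232842 = 0.035963.
Q̄ = (S₀/π) × [bracket] = (589/π) × 0.035963 = 6.743 W/m².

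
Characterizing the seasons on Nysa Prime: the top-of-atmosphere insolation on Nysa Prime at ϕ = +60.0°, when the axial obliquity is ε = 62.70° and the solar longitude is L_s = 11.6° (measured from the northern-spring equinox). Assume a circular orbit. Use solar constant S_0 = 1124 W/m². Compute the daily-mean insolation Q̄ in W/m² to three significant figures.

Q̄ ≈ 272 W/m²

Solar declination: sin δ = sin ε · sin L_s = sin 62.70° × sin 11.6° = 0.17868, so δ = +10.293°.
cos h₀ = −tan(+60.0°) tan(+10.293°) = -0.3145, h₀ = 1.8908 rad.
Bracket: h₀ sin ϕ sin δ + cos ϕ cos δ sin h₀ = 1.8908×0.86603×0.17868 + 0.50000×0.98391×0.94924 = 0.292587 + 0.466983 = 0.759570.
Q̄ = (S_0/π) × [bracket] = (1124/π) × 0.759570 = 271.8 W/m².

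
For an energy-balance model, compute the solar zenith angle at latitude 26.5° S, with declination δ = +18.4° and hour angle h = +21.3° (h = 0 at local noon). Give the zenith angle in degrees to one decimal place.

θ_z = 49.4°

cos θ_z = sin ϕ sin δ + cos ϕ cos δ cos h = -0.140842 + 0.791175 = 0.650333.
θ_z = arccos(0.650333) = 49.4°.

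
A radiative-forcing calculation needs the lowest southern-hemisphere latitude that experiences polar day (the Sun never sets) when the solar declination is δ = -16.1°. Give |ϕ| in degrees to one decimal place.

Polar day requires cos h₀ = −tan ϕ tan δ ≤ −1, i.e. tan ϕ tan δ ≥ 1.
The boundary is |tan ϕ| · |tan δ| = 1, so |ϕ| = 90° − |δ| = 90° − 16.1° = 73.9° in the southern hemisphere.

|ϕ| = 73.9°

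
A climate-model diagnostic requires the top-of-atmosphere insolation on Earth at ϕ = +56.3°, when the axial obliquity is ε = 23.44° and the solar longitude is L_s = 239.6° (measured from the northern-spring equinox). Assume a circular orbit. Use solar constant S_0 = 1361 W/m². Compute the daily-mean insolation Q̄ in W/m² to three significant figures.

Solar declination: sin δ = sin ε · sin L_s = sin 23.44° × sin 239.6° = -0.34310, so δ = -20.066°.
cos h₀ = −tan(+56.3°) tan(-20.066°) = 0.5477, h₀ = 0.9912 rad.
Bracket: h₀ sin ϕ sin δ + cos ϕ cos δ sin h₀ = 0.9912×0.83195×-0.34310 + 0.55484×0.93930×0.83668 = -0.282930 + 0.436045 = 0.153115.
Q̄ = (S_0/π) × [bracket] = (1361/π) × 0.153115 = 66.33 W/m².

Q̄ ≈ 66.3 W/m²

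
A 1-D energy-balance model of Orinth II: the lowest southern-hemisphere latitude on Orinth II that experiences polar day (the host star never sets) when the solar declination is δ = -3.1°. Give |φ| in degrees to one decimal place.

|φ| = 86.9°

Polar day requires cos H₀ = −tan φ tan δ ≤ −1, i.e. tan φ tan δ ≥ 1.
The boundary is |tan φ| · |tan δ| = 1, so |φ| = 90° − |δ| = 90° − 3.1° = 86.9° in the southern hemisphere.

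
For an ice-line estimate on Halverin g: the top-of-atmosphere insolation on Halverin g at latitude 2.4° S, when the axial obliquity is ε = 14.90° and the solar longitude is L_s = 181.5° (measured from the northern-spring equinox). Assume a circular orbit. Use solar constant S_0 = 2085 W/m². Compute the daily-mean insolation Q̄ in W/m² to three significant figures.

Q̄ ≈ 663 W/m²

Solar declination: sin δ = sin ε · sin L_s = sin 14.90° × sin 181.5° = -0.00673, so δ = -0.386°.
cos h₀ = −tan(-2.4°) tan(-0.386°) = -0.0003, h₀ = 1.5711 rad.
Bracket: h₀ sin ϕ sin δ + cos ϕ cos δ sin h₀ = 1.5711×-0.04188×-0.00673 + 0.99912×0.99998×1.00000 = 0.000443 + 0.999100 = 0.999543.
Q̄ = (S_0/π) × [bracket] = (2085/π) × 0.999543 = 663.4 W/m².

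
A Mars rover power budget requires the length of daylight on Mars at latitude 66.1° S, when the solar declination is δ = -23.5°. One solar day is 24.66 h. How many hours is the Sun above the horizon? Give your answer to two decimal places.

23.14 h

cos h₀ = −tan ϕ · tan δ = −tan(-66.1°) × tan(-23.500°) = -0.9812, so h₀ = 2.9474 rad = 168.88°.
Daylight = 2h₀/(2π) × 24.66 h = (2.9474/π) × 24.66 = 23.14 h.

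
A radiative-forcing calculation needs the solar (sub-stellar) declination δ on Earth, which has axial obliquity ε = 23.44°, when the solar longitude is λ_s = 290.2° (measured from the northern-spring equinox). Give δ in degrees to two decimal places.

sin δ = sin ε · sin λ_s = sin 23.44° × sin 290.2° = -0.373322.
δ = arcsin(-0.373322) = -21.92°.

δ = -21.92°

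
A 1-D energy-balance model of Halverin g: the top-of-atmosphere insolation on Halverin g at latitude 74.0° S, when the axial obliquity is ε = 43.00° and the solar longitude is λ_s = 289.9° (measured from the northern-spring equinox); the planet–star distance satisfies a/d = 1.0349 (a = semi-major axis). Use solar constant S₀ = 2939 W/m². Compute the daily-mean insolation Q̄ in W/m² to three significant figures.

Q̄ ≈ 1.94e+03 W/m²

Solar declination: sin δ = sin ε · sin λ_s = sin 43.00° × sin 289.9° = -0.64127, so δ = -39.887°.
cos H₀ = −tan(-74.0°) tan(-39.887°) = -2.9146 ≤ −1 ⇒ polar day, H₀ = π.
Bracket: H₀ sin φ sin δ + cos φ cos δ sin H₀ = 3.1416×-0.96126×-0.64127 + 0.27564×0.76731×0.00000 = 1.936568 + 0.000000 = 1.936568.
Inverse-square distance factor (a/d)² = 1.0349² = 1.071018.
Q̄ = (S₀/π) × 1.071018 × [bracket] = (2939/π) × 1.071018 × 1.936568 = 1940 W/m².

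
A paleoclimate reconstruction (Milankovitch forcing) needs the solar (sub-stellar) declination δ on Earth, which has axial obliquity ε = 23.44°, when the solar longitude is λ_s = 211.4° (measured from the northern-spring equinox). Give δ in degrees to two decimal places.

sin δ = sin ε · sin λ_s = sin 23.44° × sin 211.4° = -0.207252.
δ = arcsin(-0.207252) = -11.96°.

δ = -11.96°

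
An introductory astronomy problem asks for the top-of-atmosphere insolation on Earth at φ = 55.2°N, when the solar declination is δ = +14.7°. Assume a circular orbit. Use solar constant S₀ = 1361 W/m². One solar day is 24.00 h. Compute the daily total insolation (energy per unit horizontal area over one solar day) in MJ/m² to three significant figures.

34.4 MJ/m²

cos H₀ = −tan(+55.2°) tan(+14.700°) = -0.3775, H₀ = 1.9579 rad.
Bracket: H₀ sin φ sin δ + cos φ cos δ sin H₀ = 1.9579×0.82115×0.25376 + 0.57071×0.96727×0.92602 = 0.407977 + 0.511191 = 0.919168.
Q̄ = (S₀/π) × [bracket] = (1361/π) × 0.919168 = 398.20 W/m².
Daily total = Q̄ × 24.00 h × 3600 s/h = 398.20 × 24.00 × 3600 / 10⁶ = 34.40 MJ/m².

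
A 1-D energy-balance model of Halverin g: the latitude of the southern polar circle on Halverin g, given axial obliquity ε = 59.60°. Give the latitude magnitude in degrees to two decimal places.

The polar circle is the lowest latitude that experiences at least one full rotation of continuous darkness at the northern-summer solstice; it lies at |φ| = 90° − ε = 90° − 59.60° = 30.40°.

30.40°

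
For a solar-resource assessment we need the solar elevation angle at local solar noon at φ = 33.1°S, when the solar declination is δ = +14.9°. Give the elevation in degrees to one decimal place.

At local noon the hour angle is zero, so the zenith angle equals |φ − δ| = |-33.1° − (+14.900°)| = 48.000°.
Elevation = 90° − 48.000° = 42.0°.

42.0°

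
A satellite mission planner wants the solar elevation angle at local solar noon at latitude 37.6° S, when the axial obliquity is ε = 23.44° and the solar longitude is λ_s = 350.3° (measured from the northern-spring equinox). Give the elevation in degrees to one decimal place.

Solar declination: sin δ = sin ε · sin λ_s = sin 23.44° × sin 350.3° = -0.06702, so δ = -3.843°.
At local noon the hour angle is zero, so the zenith angle equals |φ − δ| = |-37.6° − (-3.843°)| = 33.757°.
Elevation = 90° − 33.757° = 56.2°.

56.2°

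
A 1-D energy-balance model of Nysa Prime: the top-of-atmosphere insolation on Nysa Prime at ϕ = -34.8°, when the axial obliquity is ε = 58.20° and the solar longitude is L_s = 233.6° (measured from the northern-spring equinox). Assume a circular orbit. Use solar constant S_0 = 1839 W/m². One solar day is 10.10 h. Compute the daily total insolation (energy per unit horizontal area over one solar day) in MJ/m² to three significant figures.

28.6 MJ/m²

Solar declination: sin δ = sin ε · sin L_s = sin 58.20° × sin 233.6° = -0.68407, so δ = -43.163°.
cos h₀ = −tan(-34.8°) tan(-43.163°) = -0.6518, h₀ = 2.2808 rad.
Bracket: h₀ sin ϕ sin δ + cos ϕ cos δ sin h₀ = 2.2808×-0.57071×-0.68407 + 0.82115×0.72941×0.75838 = 0.890437 + 0.454236 = 1.344673.
Q̄ = (S_0/π) × [bracket] = (1839/π) × 1.344673 = 787.13 W/m².
Daily total = Q̄ × 10.10 h × 3600 s/h = 787.13 × 10.10 × 3600 / 10⁶ = 28.62 MJ/m².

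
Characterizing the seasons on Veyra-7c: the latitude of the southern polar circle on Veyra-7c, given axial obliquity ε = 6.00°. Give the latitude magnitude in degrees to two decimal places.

The polar circle is the lowest latitude that experiences at least one full rotation of continuous darkness at the northern-summer solstice; it lies at |φ| = 90° − ε = 90° − 6.00° = 84.00°.

84.00°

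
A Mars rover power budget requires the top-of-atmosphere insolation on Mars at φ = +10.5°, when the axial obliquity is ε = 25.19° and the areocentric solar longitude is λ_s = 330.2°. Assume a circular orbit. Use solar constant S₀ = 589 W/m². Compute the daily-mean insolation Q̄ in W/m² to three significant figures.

sin δ = sin 25.19° × sin 330.2° = -0.21152, so δ = -12.212°.
cos H₀ = −tan(+10.5°) tan(-12.212°) = 0.0401, H₀ = 1.5307 rad.
Bracket: H₀ sin φ sin δ + cos φ cos δ sin H₀ = 1.5307×0.18224×-0.21152 + 0.98325×0.97737×0.99920 = -0.059005 + 0.960230 = 0.901225.
Q̄ = (S₀/π) × [bracket] = (589/π) × 0.901225 = 169.0 W/m².

Q̄ ≈ 169 W/m²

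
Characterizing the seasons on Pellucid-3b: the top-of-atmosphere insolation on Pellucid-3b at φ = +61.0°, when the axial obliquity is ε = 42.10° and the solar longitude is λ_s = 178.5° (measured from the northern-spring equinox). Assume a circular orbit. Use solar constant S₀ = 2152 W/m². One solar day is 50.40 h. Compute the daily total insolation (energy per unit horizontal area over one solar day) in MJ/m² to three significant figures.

Solar declination: sin δ = sin ε · sin λ_s = sin 42.10° × sin 178.5° = 0.01755, so δ = +1.006°.
cos H₀ = −tan(+61.0°) tan(+1.006°) = -0.0317, H₀ = 1.6025 rad.
Bracket: H₀ sin φ sin δ + cos φ cos δ sin H₀ = 1.6025×0.87462×0.01755 + 0.48481×0.99985×0.99950 = 0.024598 + 0.484495 = 0.509093.
Q̄ = (S₀/π) × [bracket] = (2152/π) × 0.509093 = 348.73 W/m².
Daily total = Q̄ × 50.40 h × 3600 s/h = 348.73 × 50.40 × 3600 / 10⁶ = 63.27 MJ/m².

63.3 MJ/m²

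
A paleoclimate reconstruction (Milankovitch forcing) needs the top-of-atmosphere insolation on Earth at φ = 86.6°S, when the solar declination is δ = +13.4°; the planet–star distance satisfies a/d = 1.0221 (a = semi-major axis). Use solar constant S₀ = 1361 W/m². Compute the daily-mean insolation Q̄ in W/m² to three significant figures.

Q̄ ≈ 0.00 W/m²

cos H₀ = −tan(-86.6°) tan(+13.400°) = 4.0099 ≥ 1 ⇒ polar night, H₀ = 0 and Q̄ = 0.
Inverse-square distance factor (a/d)² = 1.0221² = 1.044688.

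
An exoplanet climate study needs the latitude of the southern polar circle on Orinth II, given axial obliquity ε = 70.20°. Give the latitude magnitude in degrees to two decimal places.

The polar circle is the lowest latitude that experiences at least one full rotation of continuous darkness at the northern-summer solstice; it lies at |φ| = 90° − ε = 90° − 70.20° = 19.80°.

19.80°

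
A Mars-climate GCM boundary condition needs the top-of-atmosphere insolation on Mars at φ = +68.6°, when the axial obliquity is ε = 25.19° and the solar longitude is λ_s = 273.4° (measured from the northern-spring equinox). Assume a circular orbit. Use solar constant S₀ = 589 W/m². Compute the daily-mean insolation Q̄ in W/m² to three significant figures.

Solar declination: sin δ = sin ε · sin λ_s = sin 25.19° × sin 273.4° = -0.42487, so δ = -25.143°.
cos H₀ = −tan(+68.6°) tan(-25.143°) = 1.1976 ≥ 1 ⇒ polar night, H₀ = 0 and Q̄ = 0.

Q̄ ≈ 0.00 W/m²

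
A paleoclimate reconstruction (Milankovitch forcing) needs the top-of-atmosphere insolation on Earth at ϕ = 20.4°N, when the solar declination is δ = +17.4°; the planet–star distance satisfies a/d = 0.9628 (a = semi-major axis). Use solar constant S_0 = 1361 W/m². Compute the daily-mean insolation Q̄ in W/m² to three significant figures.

Q̄ ≈ 427 W/m²

cos h₀ = −tan(+20.4°) tan(+17.400°) = -0.1165, h₀ = 1.6876 rad.
Bracket: h₀ sin ϕ sin δ + cos ϕ cos δ sin h₀ = 1.6876×0.34857×0.29904 + 0.93728×0.95424×0.99319 = 0.175909 + 0.888299 = 1.064208.
Inverse-square distance factor (a/d)² = 0.9628² = 0.926984.
Q̄ = (S_0/π) × 0.926984 × [bracket] = (1361/π) × 0.926984 × 1.064208 = 427.4 W/m².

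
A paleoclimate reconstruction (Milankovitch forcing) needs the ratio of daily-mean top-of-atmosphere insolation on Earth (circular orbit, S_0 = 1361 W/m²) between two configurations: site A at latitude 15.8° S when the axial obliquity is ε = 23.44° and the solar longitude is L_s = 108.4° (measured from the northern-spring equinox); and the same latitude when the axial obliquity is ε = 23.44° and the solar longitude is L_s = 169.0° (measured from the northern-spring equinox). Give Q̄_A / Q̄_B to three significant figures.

Q̄_A / Q̄_B ≈ 0.793

— Configuration A (ϕ=-15.8°):
Solar declination: sin δ = sin ε · sin L_s = sin 23.44° × sin 108.4° = 0.37745, so δ = +22.176°.
cos h₀ = −tan(-15.8°) tan(+22.176°) = 0.1153, h₀ = 1.4552 rad.
Bracket: h₀ sin ϕ sin δ + cos ϕ cos δ sin h₀ = 1.4552×-0.27228×0.37745 + 0.96222×0.92603×0.99333 = -0.149554 + 0.885101 = 0.735547.
Q̄ = (S_0/π) × [bracket] = (1361/π) × 0.735547 = 318.65 W/m².
— Configuration B (ϕ=-15.8°):
Solar declination: sin δ = sin ε · sin L_s = sin 23.44° × sin 169.0° = 0.07590, so δ = +4.353°.
cos h₀ = −tan(-15.8°) tan(+4.353°) = 0.0215, h₀ = 1.5493 rad.
Bracket: h₀ sin ϕ sin δ + cos ϕ cos δ sin h₀ = 1.5493×-0.27228×0.07590 + 0.96222×0.99712×0.99977 = -0.032018 + 0.959228 = 0.927210.
Q̄ = (S_0/π) × [bracket] = (1361/π) × 0.927210 = 401.69 W/m².
Ratio Q̄_A / Q̄_B = 318.65 / 401.69 = 0.7933.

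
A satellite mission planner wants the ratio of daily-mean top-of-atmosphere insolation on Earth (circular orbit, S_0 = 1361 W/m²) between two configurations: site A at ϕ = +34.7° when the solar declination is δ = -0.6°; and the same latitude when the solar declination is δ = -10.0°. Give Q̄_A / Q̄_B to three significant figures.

— Configuration A (ϕ=+34.7°):
cos h₀ = −tan(+34.7°) tan(-0.600°) = 0.0073, h₀ = 1.5635 rad.
Bracket: h₀ sin ϕ sin δ + cos ϕ cos δ sin h₀ = 1.5635×0.56928×-0.01047 + 0.82214×0.99995×0.99997 = -0.009319 + 0.822074 = 0.812755.
Q̄ = (S_0/π) × [bracket] = (1361/π) × 0.812755 = 352.10 W/m².
— Configuration B (ϕ=+34.7°):
cos h₀ = −tan(+34.7°) tan(-10.000°) = 0.1221, h₀ = 1.4484 rad.
Bracket: h₀ sin ϕ sin δ + cos ϕ cos δ sin h₀ = 1.4484×0.56928×-0.17365 + 0.82214×0.98481×0.99252 = -0.143182 + 0.803595 = 0.660413.
Q̄ = (S_0/π) × [bracket] = (1361/π) × 0.660413 = 286.10 W/m².
Ratio Q̄_A / Q̄_B = 352.10 / 286.10 = 1.231.

Q̄_A / Q̄_B ≈ 1.23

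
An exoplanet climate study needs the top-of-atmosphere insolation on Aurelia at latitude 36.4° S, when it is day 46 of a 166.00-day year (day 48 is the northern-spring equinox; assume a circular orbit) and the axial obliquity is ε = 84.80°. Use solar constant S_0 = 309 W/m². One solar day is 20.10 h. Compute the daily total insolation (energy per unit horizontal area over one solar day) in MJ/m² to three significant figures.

Solar longitude: L_s = 360° × (46 − 48)/166.00 = -4.337°, i.e. -4.337° + 360° = 355.663°.
sin δ = sin 84.80° × sin 355.663° = -0.07532, so δ = -4.319°.
cos h₀ = −tan(-36.4°) tan(-4.319°) = -0.0557, h₀ = 1.6265 rad.
Bracket: h₀ sin ϕ sin δ + cos ϕ cos δ sin h₀ = 1.6265×-0.59342×-0.07532 + 0.80489×0.99716×0.99845 = 0.072699 + 0.801360 = 0.874059.
Q̄ = (S_0/π) × [bracket] = (309/π) × 0.874059 = 85.970 W/m².
Daily total = Q̄ × 20.10 h × 3600 s/h = 85.970 × 20.10 × 3600 / 10⁶ = 6.221 MJ/m².

6.22 MJ/m²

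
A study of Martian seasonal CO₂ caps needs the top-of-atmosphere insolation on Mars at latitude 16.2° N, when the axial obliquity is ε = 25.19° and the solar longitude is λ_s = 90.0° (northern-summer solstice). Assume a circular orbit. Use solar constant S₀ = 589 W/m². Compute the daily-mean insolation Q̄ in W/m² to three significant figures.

Solar declination: sin δ = sin ε · sin λ_s = sin 25.19° × sin 90.0° = 0.42562, so δ = +25.190°.
cos H₀ = −tan(+16.2°) tan(+25.190°) = -0.1366, H₀ = 1.7079 rad.
Bracket: H₀ sin φ sin δ + cos φ cos δ sin H₀ = 1.7079×0.27899×0.42562 + 0.96029×0.90490×0.99062 = 0.202802 + 0.860816 = 1.063618.
Q̄ = (S₀/π) × [bracket] = (589/π) × 1.063618 = 199.4 W/m².

Q̄ ≈ 199 W/m²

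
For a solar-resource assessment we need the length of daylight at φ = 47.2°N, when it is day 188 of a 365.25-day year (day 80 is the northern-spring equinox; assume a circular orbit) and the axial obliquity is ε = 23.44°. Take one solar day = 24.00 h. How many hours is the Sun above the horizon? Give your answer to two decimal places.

Solar longitude: λ_s = 360° × (188 − 80)/365.25 = 106.448°.
sin δ = sin 23.44° × sin 106.448° = 0.38151, so δ = +22.427°.
cos H₀ = −tan φ · tan δ = −tan(+47.2°) × tan(+22.427°) = -0.4457, so H₀ = 2.0328 rad = 116.47°.
Daylight = 2H₀/(2π) × 24.00 h = (2.0328/π) × 24.00 = 15.53 h.

15.53 h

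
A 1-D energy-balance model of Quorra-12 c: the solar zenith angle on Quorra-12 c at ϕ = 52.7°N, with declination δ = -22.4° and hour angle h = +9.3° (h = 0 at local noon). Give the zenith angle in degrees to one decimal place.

θ_z = 75.5°

cos θ_z = sin ϕ sin δ + cos ϕ cos δ cos h = -0.303131 + 0.552900 = 0.249769.
θ_z = arccos(0.249769) = 75.5°.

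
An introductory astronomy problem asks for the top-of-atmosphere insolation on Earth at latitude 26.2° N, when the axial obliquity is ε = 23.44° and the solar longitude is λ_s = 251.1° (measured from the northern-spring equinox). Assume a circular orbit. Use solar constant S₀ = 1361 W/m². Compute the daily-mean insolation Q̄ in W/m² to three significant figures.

Solar declination: sin δ = sin ε · sin λ_s = sin 23.44° × sin 251.1° = -0.37634, so δ = -22.107°.
cos H₀ = −tan(+26.2°) tan(-22.107°) = 0.1999, H₀ = 1.3696 rad.
Bracket: H₀ sin φ sin δ + cos φ cos δ sin H₀ = 1.3696×0.44151×-0.37634 + 0.89726×0.92648×0.97982 = -0.227570 + 0.814518 = 0.586948.
Q̄ = (S₀/π) × [bracket] = (1361/π) × 0.586948 = 254.3 W/m².

Q̄ ≈ 254 W/m²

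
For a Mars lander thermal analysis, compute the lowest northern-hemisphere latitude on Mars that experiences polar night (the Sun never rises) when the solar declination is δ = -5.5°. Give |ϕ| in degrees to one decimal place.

Polar night requires cos h₀ = −tan ϕ tan δ ≥ 1, i.e. tan ϕ tan δ ≤ −1.
The boundary is |tan ϕ| · |tan δ| = 1, so |ϕ| = 90° − |δ| = 90° − 5.5° = 84.5° in the northern hemisphere.

|ϕ| = 84.5°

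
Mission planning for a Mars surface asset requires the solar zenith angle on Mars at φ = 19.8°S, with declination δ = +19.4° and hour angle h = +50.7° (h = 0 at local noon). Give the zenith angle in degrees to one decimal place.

cos θ_z = sin φ sin δ + cos φ cos δ cos h = -0.112516 + 0.562100 = 0.449584.
θ_z = arccos(0.449584) = 63.3°.

θ_z = 63.3°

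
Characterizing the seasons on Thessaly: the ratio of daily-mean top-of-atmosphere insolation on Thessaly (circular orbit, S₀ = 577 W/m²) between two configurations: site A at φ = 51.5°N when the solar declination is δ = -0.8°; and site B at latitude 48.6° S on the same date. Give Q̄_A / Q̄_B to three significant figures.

— Configuration A (φ=+51.5°):
cos H₀ = −tan(+51.5°) tan(-0.800°) = 0.0176, H₀ = 1.5532 rad.
Bracket: H₀ sin φ sin δ + cos φ cos δ sin H₀ = 1.5532×0.78261×-0.01396 + 0.62251×0.99990×0.99985 = -0.016969 + 0.622354 = 0.605385.
Q̄ = (S₀/π) × [bracket] = (577/π) × 0.605385 = 111.19 W/m².
— Configuration B (φ=-48.6°):
cos H₀ = −tan(-48.6°) tan(-0.800°) = -0.0158, H₀ = 1.5866 rad.
Bracket: H₀ sin φ sin δ + cos φ cos δ sin H₀ = 1.5866×-0.75011×-0.01396 + 0.66131×0.99990×0.99987 = 0.016614 + 0.661158 = 0.677772.
Q̄ = (S₀/π) × [bracket] = (577/π) × 0.677772 = 124.48 W/m².
Ratio Q̄_A / Q̄_B = 111.19 / 124.48 = 0.8932.

Q̄_A / Q̄_B ≈ 0.893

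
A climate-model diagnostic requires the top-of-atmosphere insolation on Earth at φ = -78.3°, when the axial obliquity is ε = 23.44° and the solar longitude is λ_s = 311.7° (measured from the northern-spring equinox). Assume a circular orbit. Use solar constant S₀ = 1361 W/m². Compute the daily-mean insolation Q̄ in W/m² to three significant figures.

Solar declination: sin δ = sin ε · sin λ_s = sin 23.44° × sin 311.7° = -0.29700, so δ = -17.278°.
cos H₀ = −tan(-78.3°) tan(-17.278°) = -1.5020 ≤ −1 ⇒ polar day, H₀ = π.
Bracket: H₀ sin φ sin δ + cos φ cos δ sin H₀ = 3.1416×-0.97922×-0.29700 + 0.20279×0.95488×0.00000 = 0.913666 + 0.000000 = 0.913666.
Q̄ = (S₀/π) × [bracket] = (1361/π) × 0.913666 = 395.8 W/m².

Q̄ ≈ 396 W/m²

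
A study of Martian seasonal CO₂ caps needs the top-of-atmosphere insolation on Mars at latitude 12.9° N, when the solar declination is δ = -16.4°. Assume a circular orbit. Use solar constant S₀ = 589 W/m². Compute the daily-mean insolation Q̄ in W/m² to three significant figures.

Q̄ ≈ 157 W/m²

cos H₀ = −tan(+12.9°) tan(-16.400°) = 0.0674, H₀ = 1.5033 rad.
Bracket: H₀ sin φ sin δ + cos φ cos δ sin H₀ = 1.5033×0.22325×-0.28234 + 0.97476×0.95931×0.99773 = -0.094757 + 0.932974 = 0.838217.
Q̄ = (S₀/π) × [bracket] = (589/π) × 0.838217 = 157.2 W/m².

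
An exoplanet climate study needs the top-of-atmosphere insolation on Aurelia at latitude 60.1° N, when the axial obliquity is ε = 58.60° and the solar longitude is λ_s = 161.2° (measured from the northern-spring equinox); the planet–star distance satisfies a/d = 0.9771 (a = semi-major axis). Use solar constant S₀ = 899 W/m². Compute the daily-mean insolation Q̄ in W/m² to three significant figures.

Solar declination: sin δ = sin ε · sin λ_s = sin 58.60° × sin 161.2° = 0.27507, so δ = +15.966°.
cos H₀ = −tan(+60.1°) tan(+15.966°) = -0.4976, H₀ = 2.0916 rad.
Bracket: H₀ sin φ sin δ + cos φ cos δ sin H₀ = 2.0916×0.86690×0.27507 + 0.49849×0.96142×0.86743 = 0.498759 + 0.415723 = 0.914482.
Inverse-square distance factor (a/d)² = 0.9771² = 0.954724.
Q̄ = (S₀/π) × 0.954724 × [bracket] = (899/π) × 0.954724 × 0.914482 = 249.8 W/m².

Q̄ ≈ 250 W/m²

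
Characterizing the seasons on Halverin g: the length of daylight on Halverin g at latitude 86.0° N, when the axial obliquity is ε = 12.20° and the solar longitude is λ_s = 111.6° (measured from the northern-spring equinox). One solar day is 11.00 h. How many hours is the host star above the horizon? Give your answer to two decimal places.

11.00 h

Solar declination: sin δ = sin ε · sin λ_s = sin 12.20° × sin 111.6° = 0.19648, so δ = +11.331°.
Sunrise equation: cos H₀ = −tan φ · tan δ = -2.8657 ≤ −1, so the host star never sets (polar day) and H₀ = π.
Daylight = 2H₀/(2π) × 11.00 h = (3.1416/π) × 11.00 = 11.00 h.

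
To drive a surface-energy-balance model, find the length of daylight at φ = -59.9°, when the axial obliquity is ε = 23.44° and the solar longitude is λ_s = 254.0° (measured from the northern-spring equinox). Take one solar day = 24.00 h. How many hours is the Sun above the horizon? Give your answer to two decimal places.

18.07 h

Solar declination: sin δ = sin ε · sin λ_s = sin 23.44° × sin 254.0° = -0.38238, so δ = -22.481°.
cos H₀ = −tan φ · tan δ = −tan(-59.9°) × tan(-22.481°) = -0.7139, so H₀ = 2.3658 rad = 135.55°.
Daylight = 2H₀/(2π) × 24.00 h = (2.3658/π) × 24.00 = 18.07 h.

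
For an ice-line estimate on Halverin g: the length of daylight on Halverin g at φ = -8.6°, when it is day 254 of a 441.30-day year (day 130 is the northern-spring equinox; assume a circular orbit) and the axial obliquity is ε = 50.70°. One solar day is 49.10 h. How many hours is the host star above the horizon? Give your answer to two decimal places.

21.78 h

Solar longitude: λ_s = 360° × (254 − 130)/441.30 = 101.156°.
sin δ = sin 50.70° × sin 101.156° = 0.75922, so δ = +49.395°.
cos H₀ = −tan φ · tan δ = −tan(-8.6°) × tan(+49.395°) = 0.1764, so H₀ = 1.3934 rad = 79.84°.
Daylight = 2H₀/(2π) × 49.10 h = (1.3934/π) × 49.10 = 21.78 h.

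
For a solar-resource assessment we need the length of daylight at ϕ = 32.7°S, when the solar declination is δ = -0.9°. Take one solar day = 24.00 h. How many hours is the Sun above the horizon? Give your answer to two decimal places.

cos h₀ = −tan ϕ · tan δ = −tan(-32.7°) × tan(-0.900°) = -0.0101, so h₀ = 1.5809 rad = 90.58°.
Daylight = 2h₀/(2π) × 24.00 h = (1.5809/π) × 24.00 = 12.08 h.

12.08 h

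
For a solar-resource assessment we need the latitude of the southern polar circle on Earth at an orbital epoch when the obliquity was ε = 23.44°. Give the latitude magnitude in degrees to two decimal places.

The polar circle is the lowest latitude that experiences at least one full rotation of continuous darkness at the northern-summer solstice; it lies at |φ| = 90° − ε = 90° − 23.44° = 66.56°.

66.56°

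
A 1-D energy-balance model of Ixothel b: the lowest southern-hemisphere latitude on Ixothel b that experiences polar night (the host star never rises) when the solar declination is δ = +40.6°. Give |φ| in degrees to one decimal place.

|φ| = 49.4°

Polar night requires cos H₀ = −tan φ tan δ ≥ 1, i.e. tan φ tan δ ≤ −1.
The boundary is |tan φ| · |tan δ| = 1, so |φ| = 90° − |δ| = 90° − 40.6° = 49.4° in the southern hemisphere.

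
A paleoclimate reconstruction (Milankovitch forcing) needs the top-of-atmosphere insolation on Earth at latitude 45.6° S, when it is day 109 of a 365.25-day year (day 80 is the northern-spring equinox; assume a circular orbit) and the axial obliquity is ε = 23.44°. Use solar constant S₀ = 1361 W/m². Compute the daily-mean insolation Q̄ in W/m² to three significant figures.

Solar longitude: λ_s = 360° × (109 − 80)/365.25 = 28.583°.
sin δ = sin 23.44° × sin 28.583° = 0.19032, so δ = +10.971°.
cos H₀ = −tan(-45.6°) tan(+10.971°) = 0.1980, H₀ = 1.3715 rad.
Bracket: H₀ sin φ sin δ + cos φ cos δ sin H₀ = 1.3715×-0.71447×0.19032 + 0.69966×0.98172×0.98021 = -0.186494 + 0.673277 = 0.486783.
Q̄ = (S₀/π) × [bracket] = (1361/π) × 0.486783 = 210.9 W/m².

Q̄ ≈ 211 W/m²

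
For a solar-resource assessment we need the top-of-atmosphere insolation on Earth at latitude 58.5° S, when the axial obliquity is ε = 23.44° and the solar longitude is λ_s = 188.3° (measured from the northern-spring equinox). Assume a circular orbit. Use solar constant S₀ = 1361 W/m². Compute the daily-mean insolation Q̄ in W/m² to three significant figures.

Q̄ ≈ 260 W/m²

Solar declination: sin δ = sin ε · sin λ_s = sin 23.44° × sin 188.3° = -0.05742, so δ = -3.292°.
cos H₀ = −tan(-58.5°) tan(-3.292°) = -0.0939, H₀ = 1.6648 rad.
Bracket: H₀ sin φ sin δ + cos φ cos δ sin H₀ = 1.6648×-0.85264×-0.05742 + 0.52250×0.99835×0.99559 = 0.081506 + 0.519337 = 0.600843.
Q̄ = (S₀/π) × [bracket] = (1361/π) × 0.600843 = 260.3 W/m².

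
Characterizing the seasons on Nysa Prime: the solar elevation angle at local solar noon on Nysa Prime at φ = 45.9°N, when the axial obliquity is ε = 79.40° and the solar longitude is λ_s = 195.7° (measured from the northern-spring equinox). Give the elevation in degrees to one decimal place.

Solar declination: sin δ = sin ε · sin λ_s = sin 79.40° × sin 195.7° = -0.26598, so δ = -15.425°.
At local noon the hour angle is zero, so the zenith angle equals |φ − δ| = |+45.9° − (-15.425°)| = 61.325°.
Elevation = 90° − 61.325° = 28.7°.

28.7°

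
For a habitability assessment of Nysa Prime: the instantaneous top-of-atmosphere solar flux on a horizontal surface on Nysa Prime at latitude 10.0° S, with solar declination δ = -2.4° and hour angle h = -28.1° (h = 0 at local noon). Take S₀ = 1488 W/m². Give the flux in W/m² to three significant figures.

cos θ_z = sin φ sin δ + cos φ cos δ cos h = 0.007272 + 0.867963 = 0.875235.
Flux = S₀ · cos θ_z = 1488 × 0.875235 = 1302 W/m².

1.30e+03 W/m²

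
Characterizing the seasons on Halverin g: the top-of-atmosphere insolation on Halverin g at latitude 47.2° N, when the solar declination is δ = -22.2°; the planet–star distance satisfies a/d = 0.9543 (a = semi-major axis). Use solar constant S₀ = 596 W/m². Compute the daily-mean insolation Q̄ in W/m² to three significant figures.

Q̄ ≈ 44.2 W/m²

cos H₀ = −tan(+47.2°) tan(-22.200°) = 0.4407, H₀ = 1.1144 rad.
Bracket: H₀ sin φ sin δ + cos φ cos δ sin H₀ = 1.1144×0.73373×-0.37784 + 0.67944×0.92587×0.89765 = -0.308948 + 0.564687 = 0.255739.
Inverse-square distance factor (a/d)² = 0.9543² = 0.910688.
Q̄ = (S₀/π) × 0.910688 × [bracket] = (596/π) × 0.910688 × 0.255739 = 44.18 W/m².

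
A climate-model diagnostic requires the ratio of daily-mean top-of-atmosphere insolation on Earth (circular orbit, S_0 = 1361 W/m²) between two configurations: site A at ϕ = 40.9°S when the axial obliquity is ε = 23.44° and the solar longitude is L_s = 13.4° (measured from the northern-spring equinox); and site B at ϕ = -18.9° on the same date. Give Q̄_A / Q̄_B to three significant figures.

Q̄_A / Q̄_B ≈ 0.737

— Configuration A (ϕ=-40.9°):
Solar declination: sin δ = sin ε · sin L_s = sin 23.44° × sin 13.4° = 0.09219, so δ = +5.289°.
cos h₀ = −tan(-40.9°) tan(+5.289°) = 0.0802, h₀ = 1.4905 rad.
Bracket: h₀ sin ϕ sin δ + cos ϕ cos δ sin h₀ = 1.4905×-0.65474×0.09219 + 0.75585×0.99574×0.99678 = -0.089967 + 0.750207 = 0.660240.
Q̄ = (S_0/π) × [bracket] = (1361/π) × 0.660240 = 286.03 W/m².
— Configuration B (ϕ=-18.9°):
cos h₀ = −tan(-18.9°) tan(+5.289°) = 0.0317, h₀ = 1.5391 rad.
Bracket: h₀ sin ϕ sin δ + cos ϕ cos δ sin h₀ = 1.5391×-0.32392×0.09219 + 0.94609×0.99574×0.99950 = -0.045961 + 0.941589 = 0.895628.
Q̄ = (S_0/π) × [bracket] = (1361/π) × 0.895628 = 388.00 W/m².
Ratio Q̄_A / Q̄_B = 286.03 / 388.00 = 0.7372.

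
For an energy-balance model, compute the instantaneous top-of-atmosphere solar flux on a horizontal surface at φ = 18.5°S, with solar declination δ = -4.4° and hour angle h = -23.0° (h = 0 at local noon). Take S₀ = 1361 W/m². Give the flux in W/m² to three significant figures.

1.22e+03 W/m²

cos θ_z = sin φ sin δ + cos φ cos δ cos h = 0.024343 + 0.870364 = 0.894707.
Flux = S₀ · cos θ_z = 1361 × 0.894707 = 1218 W/m².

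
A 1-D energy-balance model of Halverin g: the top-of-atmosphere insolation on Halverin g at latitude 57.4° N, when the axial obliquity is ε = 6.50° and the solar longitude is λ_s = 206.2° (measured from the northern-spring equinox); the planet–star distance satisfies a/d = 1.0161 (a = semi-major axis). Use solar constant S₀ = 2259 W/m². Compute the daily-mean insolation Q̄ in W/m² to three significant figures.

Q̄ ≈ 352 W/m²

Solar declination: sin δ = sin ε · sin λ_s = sin 6.50° × sin 206.2° = -0.04998, so δ = -2.865°.
cos H₀ = −tan(+57.4°) tan(-2.865°) = 0.0782, H₀ = 1.4925 rad.
Bracket: H₀ sin φ sin δ + cos φ cos δ sin H₀ = 1.4925×0.84245×-0.04998 + 0.53877×0.99875×0.99693 = -0.062843 + 0.536445 = 0.473602.
Inverse-square distance factor (a/d)² = 1.0161² = 1.032459.
Q̄ = (S₀/π) × 1.032459 × [bracket] = (2259/π) × 1.032459 × 0.473602 = 351.6 W/m².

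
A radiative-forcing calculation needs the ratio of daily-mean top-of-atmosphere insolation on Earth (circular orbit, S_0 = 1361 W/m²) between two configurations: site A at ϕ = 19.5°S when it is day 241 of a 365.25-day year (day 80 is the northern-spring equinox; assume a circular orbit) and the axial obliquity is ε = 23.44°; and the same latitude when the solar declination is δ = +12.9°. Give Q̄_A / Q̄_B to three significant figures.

— Configuration A (ϕ=-19.5°):
Solar longitude: L_s = 360° × (241 − 80)/365.25 = 158.686°.
sin δ = sin 23.44° × sin 158.686° = 0.14459, so δ = +8.313°.
cos h₀ = −tan(-19.5°) tan(+8.313°) = 0.0517, h₀ = 1.5190 rad.
Bracket: h₀ sin ϕ sin δ + cos ϕ cos δ sin h₀ = 1.5190×-0.33381×0.14459 + 0.94264×0.98949×0.99866 = -0.073315 + 0.931483 = 0.858168.
Q̄ = (S_0/π) × [bracket] = (1361/π) × 0.858168 = 371.78 W/m².
— Configuration B (ϕ=-19.5°):
cos h₀ = −tan(-19.5°) tan(+12.900°) = 0.0811, h₀ = 1.4896 rad.
Bracket: h₀ sin ϕ sin δ + cos ϕ cos δ sin h₀ = 1.4896×-0.33381×0.22325 + 0.94264×0.97476×0.99671 = -0.111010 + 0.915825 = 0.804815.
Q̄ = (S_0/π) × [bracket] = (1361/π) × 0.804815 = 348.66 W/m².
Ratio Q̄_A / Q̄_B = 371.78 / 348.66 = 1.066.

Q̄_A / Q̄_B ≈ 1.07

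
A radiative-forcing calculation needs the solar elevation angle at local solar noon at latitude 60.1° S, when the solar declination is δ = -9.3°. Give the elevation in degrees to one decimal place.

39.2°

At local noon the hour angle is zero, so the zenith angle equals |φ − δ| = |-60.1° − (-9.300°)| = 50.800°.
Elevation = 90° − 50.800° = 39.2°.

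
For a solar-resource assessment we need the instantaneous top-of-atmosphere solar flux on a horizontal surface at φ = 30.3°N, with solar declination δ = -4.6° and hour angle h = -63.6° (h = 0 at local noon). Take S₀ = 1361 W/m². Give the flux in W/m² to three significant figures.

cos θ_z = sin φ sin δ + cos φ cos δ cos h = -0.040463 + 0.382659 = 0.342196.
Flux = S₀ · cos θ_z = 1361 × 0.342196 = 465.7 W/m².

466 W/m²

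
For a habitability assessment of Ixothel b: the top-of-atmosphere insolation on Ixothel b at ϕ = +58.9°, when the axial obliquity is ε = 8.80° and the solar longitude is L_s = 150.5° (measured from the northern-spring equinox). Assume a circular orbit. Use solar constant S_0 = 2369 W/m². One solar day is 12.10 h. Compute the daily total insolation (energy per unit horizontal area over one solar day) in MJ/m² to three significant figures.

20.4 MJ/m²

Solar declination: sin δ = sin ε · sin L_s = sin 8.80° × sin 150.5° = 0.07533, so δ = +4.320°.
cos h₀ = −tan(+58.9°) tan(+4.320°) = -0.1252, h₀ = 1.6964 rad.
Bracket: h₀ sin ϕ sin δ + cos ϕ cos δ sin h₀ = 1.6964×0.85627×0.07533 + 0.51653×0.99716×0.99213 = 0.109423 + 0.511010 = 0.620433.
Q̄ = (S_0/π) × [bracket] = (2369/π) × 0.620433 = 467.85 W/m².
Daily total = Q̄ × 12.10 h × 3600 s/h = 467.85 × 12.10 × 3600 / 10⁶ = 20.38 MJ/m².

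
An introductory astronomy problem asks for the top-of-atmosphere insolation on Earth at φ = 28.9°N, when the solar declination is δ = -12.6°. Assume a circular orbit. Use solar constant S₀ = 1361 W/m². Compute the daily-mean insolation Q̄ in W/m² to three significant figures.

cos H₀ = −tan(+28.9°) tan(-12.600°) = 0.1234, H₀ = 1.4471 rad.
Bracket: H₀ sin φ sin δ + cos φ cos δ sin H₀ = 1.4471×0.48328×-0.21814 + 0.87546×0.97592×0.99236 = -0.152557 + 0.847851 = 0.695294.
Q̄ = (S₀/π) × [bracket] = (1361/π) × 0.695294 = 301.2 W/m².

Q̄ ≈ 301 W/m²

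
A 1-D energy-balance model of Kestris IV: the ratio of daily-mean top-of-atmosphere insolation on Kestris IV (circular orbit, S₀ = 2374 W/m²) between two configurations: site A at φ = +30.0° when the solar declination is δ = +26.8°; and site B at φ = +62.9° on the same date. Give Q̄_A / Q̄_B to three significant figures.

Q̄_A / Q̄_B ≈ 0.920

— Configuration A (φ=+30.0°):
cos H₀ = −tan(+30.0°) tan(+26.800°) = -0.2916, H₀ = 1.8667 rad.
Bracket: H₀ sin φ sin δ + cos φ cos δ sin H₀ = 1.8667×0.50000×0.45088 + 0.86603×0.89259×0.95653 = 0.420829 + 0.739407 = 1.160236.
Q̄ = (S₀/π) × [bracket] = (2374/π) × 1.160236 = 876.75 W/m².
— Configuration B (φ=+62.9°):
cos H₀ = −tan(+62.9°) tan(+26.800°) = -0.9871, H₀ = 2.9809 rad.
Bracket: H₀ sin φ sin δ + cos φ cos δ sin H₀ = 2.9809×0.89021×0.45088 + 0.45554×0.89259×0.15996 = 1.196467 + 0.065041 = 1.261508.
Q̄ = (S₀/π) × [bracket] = (2374/π) × 1.261508 = 953.28 W/m².
Ratio Q̄_A / Q̄_B = 876.75 / 953.28 = 0.9197.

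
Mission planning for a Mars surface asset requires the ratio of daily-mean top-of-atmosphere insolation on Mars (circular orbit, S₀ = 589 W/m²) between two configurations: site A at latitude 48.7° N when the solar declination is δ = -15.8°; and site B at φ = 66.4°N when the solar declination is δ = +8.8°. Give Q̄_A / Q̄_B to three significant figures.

Q̄_A / Q̄_B ≈ 0.541

— Configuration A (φ=+48.7°):
cos H₀ = −tan(+48.7°) tan(-15.800°) = 0.3221, H₀ = 1.2428 rad.
Bracket: H₀ sin φ sin δ + cos φ cos δ sin H₀ = 1.2428×0.75126×-0.27228 + 0.66000×0.96222×0.94671 = -0.254219 + 0.601223 = 0.347004.
Q̄ = (S₀/π) × [bracket] = (589/π) × 0.347004 = 65.058 W/m².
— Configuration B (φ=+66.4°):
cos H₀ = −tan(+66.4°) tan(+8.800°) = -0.3543, H₀ = 1.9330 rad.
Bracket: H₀ sin φ sin δ + cos φ cos δ sin H₀ = 1.9330×0.91636×0.15299 + 0.40035×0.98823×0.93512 = 0.270995 + 0.369969 = 0.640964.
Q̄ = (S₀/π) × [bracket] = (589/π) × 0.640964 = 120.17 W/m².
Ratio Q̄_A / Q̄_B = 65.058 / 120.17 = 0.5414.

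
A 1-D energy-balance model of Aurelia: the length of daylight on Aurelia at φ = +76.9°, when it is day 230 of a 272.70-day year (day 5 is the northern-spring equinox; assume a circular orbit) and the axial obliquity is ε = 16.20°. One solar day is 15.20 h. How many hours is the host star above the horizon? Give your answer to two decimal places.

Solar longitude: λ_s = 360° × (230 − 5)/272.70 = 297.030°.
sin δ = sin 16.20° × sin 297.030° = -0.24852, so δ = -14.390°.
cos H₀ = −tan φ · tan δ = 1.1025 ≥ 1, so the host star never rises (polar night) and H₀ = 0.
Daylight = 2H₀/(2π) × 15.20 h = (0.0000/π) × 15.20 = 0.00 h.

0.00 h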